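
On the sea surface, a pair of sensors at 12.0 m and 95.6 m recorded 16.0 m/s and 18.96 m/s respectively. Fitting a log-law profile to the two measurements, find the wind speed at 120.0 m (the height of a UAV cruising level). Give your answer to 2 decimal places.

Log law: V ∝ ln(z/z₀). From the pair, with r = V₁/V₂ = 0.84388,
ln z₀ = (ln z₁ − r·ln z₂)/(1 − r) = (2.4849 − 0.84388×4.5602)/0.15612 = -8.7327 → z₀ = 0.0001612 m
V₃ = V₁ · ln(z₃/z₀)/ln(z₁/z₀) = 16.0 × 13.5202/11.2177 = 19.2842 m/s

19.28 m/s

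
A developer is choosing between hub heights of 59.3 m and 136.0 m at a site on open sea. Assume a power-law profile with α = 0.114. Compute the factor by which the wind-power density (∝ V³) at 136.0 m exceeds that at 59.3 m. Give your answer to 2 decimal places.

1.33

Speed ratio: V_B/V_A = (z_B/z_A)^α = (136.0/59.3)^0.114 = (2.2934)^0.114 = 1.09925
Power-density ratio: P_B/P_A = (V_B/V_A)³ = (1.09925)³ = 1.32827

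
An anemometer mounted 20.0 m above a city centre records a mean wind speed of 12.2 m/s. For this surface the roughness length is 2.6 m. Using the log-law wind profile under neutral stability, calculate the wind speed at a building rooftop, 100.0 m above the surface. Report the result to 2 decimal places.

Log law: V(z) ∝ ln(z/z₀), so V₂/V₁ = ln(z₂/z₀) / ln(z₁/z₀).
ln(100.0/2.6) = 3.6497, ln(20.0/2.6) = 2.0402
V₂ = 12.2 × 3.6497/2.0402 = 12.2 × 1.7889 = 21.8240 m/s

21.82 m/s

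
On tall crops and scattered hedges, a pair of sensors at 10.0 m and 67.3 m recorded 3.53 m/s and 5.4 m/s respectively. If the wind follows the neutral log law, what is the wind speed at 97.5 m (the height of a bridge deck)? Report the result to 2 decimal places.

5.76 m/s

Log law: V ∝ ln(z/z₀). From the pair, with r = V₁/V₂ = 0.65370,
ln z₀ = (ln z₁ − r·ln z₂)/(1 − r) = (2.3026 − 0.65370×4.2092)/0.34630 = -1.2965 → z₀ = 0.2735 m
V₃ = V₁ · ln(z₃/z₀)/ln(z₁/z₀) = 3.53 × 5.8763/3.5990 = 5.7636 m/s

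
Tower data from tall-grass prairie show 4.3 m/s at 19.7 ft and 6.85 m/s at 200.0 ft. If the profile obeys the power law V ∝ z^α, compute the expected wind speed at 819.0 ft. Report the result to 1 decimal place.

9.1 m/s

First find α: α = ln(V₂/V₁)/ln(z₂/z₁) = ln(6.85/4.3)/ln(200.0/19.7) = 0.46563/2.31770 = 0.2009
Extrapolate from 200.0 ft to 819.0 ft: V₃ = 6.85 × (819.0/200.0)^0.2009 = 6.85 × 1.3274 = 9.0927 m/s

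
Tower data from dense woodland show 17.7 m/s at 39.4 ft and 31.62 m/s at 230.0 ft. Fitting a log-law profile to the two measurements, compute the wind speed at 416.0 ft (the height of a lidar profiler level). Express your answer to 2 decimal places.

Log law: V ∝ ln(z/z₀). From the pair, with r = V₁/V₂ = 0.55977,
ln z₀ = (ln z₁ − r·ln z₂)/(1 − r) = (3.6738 − 0.55977×5.4381)/0.44023 = 1.4303 → z₀ = 4.180 ft
V₃ = V₁ · ln(z₃/z₀)/ln(z₁/z₀) = 17.7 × 4.6003/2.2434 = 36.2955 m/s

36.30 m/s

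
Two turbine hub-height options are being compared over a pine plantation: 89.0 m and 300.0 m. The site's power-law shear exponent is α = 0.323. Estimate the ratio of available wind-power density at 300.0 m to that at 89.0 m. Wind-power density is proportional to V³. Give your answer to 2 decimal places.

3.25

Speed ratio: V_B/V_A = (z_B/z_A)^α = (300.0/89.0)^0.323 = (3.3708)^0.323 = 1.48067
Power-density ratio: P_B/P_A = (V_B/V_A)³ = (1.48067)³ = 3.24617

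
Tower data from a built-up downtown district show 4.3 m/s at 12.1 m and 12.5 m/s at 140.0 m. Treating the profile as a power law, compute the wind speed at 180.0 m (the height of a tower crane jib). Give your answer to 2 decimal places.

First find α: α = ln(V₂/V₁)/ln(z₂/z₁) = ln(12.5/4.3)/ln(140.0/12.1) = 1.06711/2.44844 = 0.4358
Extrapolate from 140.0 m to 180.0 m: V₃ = 12.5 × (180.0/140.0)^0.4358 = 12.5 × 1.1158 = 13.9469 m/s

13.95 m/s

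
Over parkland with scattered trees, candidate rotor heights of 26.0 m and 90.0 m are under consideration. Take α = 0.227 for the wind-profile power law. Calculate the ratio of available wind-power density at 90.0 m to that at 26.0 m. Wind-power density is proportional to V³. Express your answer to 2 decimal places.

2.33

Speed ratio: V_B/V_A = (z_B/z_A)^α = (90.0/26.0)^0.227 = (3.4615)^0.227 = 1.32560
Power-density ratio: P_B/P_A = (V_B/V_A)³ = (1.32560)³ = 2.32939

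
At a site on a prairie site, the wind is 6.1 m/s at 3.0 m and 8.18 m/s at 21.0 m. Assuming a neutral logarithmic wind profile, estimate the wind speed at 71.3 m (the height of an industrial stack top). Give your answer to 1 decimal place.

Log law: V ∝ ln(z/z₀). From the pair, with r = V₁/V₂ = 0.74572,
ln z₀ = (ln z₁ − r·ln z₂)/(1 − r) = (1.0986 − 0.74572×3.0445)/0.25428 = -4.6081 → z₀ = 0.009970 m
V₃ = V₁ · ln(z₃/z₀)/ln(z₁/z₀) = 6.1 × 8.8750/5.7068 = 9.4866 m/s

9.5 m/s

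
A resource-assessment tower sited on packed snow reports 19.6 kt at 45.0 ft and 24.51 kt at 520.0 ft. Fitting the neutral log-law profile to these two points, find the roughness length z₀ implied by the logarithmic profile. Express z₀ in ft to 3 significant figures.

Log law: V(z) ∝ ln(z/z₀). With r = V₁/V₂ = 19.6/24.51 = 0.79967,
r · ln(z₂/z₀) = ln(z₁/z₀) ⇒ ln z₀ = (ln z₁ − r·ln z₂)/(1 − r)
ln z₀ = (3.80666 − 0.79967×6.25383) / 0.20033 = -5.9621
z₀ = exp(-5.9621) = 0.002575 ft

z₀ ≈ 0.00257 ft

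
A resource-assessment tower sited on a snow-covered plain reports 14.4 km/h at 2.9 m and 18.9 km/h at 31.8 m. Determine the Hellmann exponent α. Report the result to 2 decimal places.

α ≈ 0.11

Power law: V₂/V₁ = (z₂/z₁)^α ⇒ α = ln(V₂/V₁) / ln(z₂/z₁)
α = ln(18.9/14.4) / ln(31.8/2.9) = ln(1.3125) / ln(10.9655)
  = 0.27193 / 2.39476 = 0.11355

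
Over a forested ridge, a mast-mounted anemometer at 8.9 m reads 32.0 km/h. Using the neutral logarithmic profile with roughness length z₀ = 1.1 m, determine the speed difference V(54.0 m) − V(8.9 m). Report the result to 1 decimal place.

Log law: V₂ = V₁ · ln(z₂/z₀)/ln(z₁/z₀) = 32.0 × 3.8937/2.0907 = 59.5949 km/h
ΔV = 59.5949 − 32.0 = 27.5949 km/h

27.6 km/h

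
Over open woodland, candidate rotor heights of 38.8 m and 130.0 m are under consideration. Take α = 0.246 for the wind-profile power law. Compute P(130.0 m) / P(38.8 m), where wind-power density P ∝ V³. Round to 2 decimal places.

2.44

Speed ratio: V_B/V_A = (z_B/z_A)^α = (130.0/38.8)^0.246 = (3.3505)^0.246 = 1.34641
Power-density ratio: P_B/P_A = (V_B/V_A)³ = (1.34641)³ = 2.44080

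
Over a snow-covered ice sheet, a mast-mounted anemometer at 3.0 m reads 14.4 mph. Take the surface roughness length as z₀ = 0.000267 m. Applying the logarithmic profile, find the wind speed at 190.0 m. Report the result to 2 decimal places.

20.80 mph

Log law: V(z) ∝ ln(z/z₀), so V₂/V₁ = ln(z₂/z₀) / ln(z₁/z₀).
ln(190.0/0.000267) = 13.4753, ln(3.0/0.000267) = 9.3269
V₂ = 14.4 × 13.4753/9.3269 = 14.4 × 1.4448 = 20.8048 mph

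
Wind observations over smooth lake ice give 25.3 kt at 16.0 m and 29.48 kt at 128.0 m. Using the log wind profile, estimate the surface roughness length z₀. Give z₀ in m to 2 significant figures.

z₀ ≈ 0.000055 m

Log law: V(z) ∝ ln(z/z₀). With r = V₁/V₂ = 25.3/29.48 = 0.85821,
r · ln(z₂/z₀) = ln(z₁/z₀) ⇒ ln z₀ = (ln z₁ − r·ln z₂)/(1 − r)
ln z₀ = (2.77259 − 0.85821×4.85203) / 0.14179 = -9.8135
z₀ = exp(-9.8135) = 0.00005471 m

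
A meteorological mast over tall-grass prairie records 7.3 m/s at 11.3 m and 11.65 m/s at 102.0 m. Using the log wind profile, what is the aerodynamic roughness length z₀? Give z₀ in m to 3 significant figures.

z₀ ≈ 0.282 m

Log law: V(z) ∝ ln(z/z₀). With r = V₁/V₂ = 7.3/11.65 = 0.62661,
r · ln(z₂/z₀) = ln(z₁/z₀) ⇒ ln z₀ = (ln z₁ − r·ln z₂)/(1 − r)
ln z₀ = (2.42480 − 0.62661×4.62497) / 0.37339 = -1.2674
z₀ = exp(-1.2674) = 0.2816 m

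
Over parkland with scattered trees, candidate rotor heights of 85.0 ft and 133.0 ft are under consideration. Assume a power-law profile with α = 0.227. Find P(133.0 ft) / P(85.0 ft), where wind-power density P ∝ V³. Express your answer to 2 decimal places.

1.36

Speed ratio: V_B/V_A = (z_B/z_A)^α = (133.0/85.0)^0.227 = (1.5647)^0.227 = 1.10697
Power-density ratio: P_B/P_A = (V_B/V_A)³ = (1.10697)³ = 1.35647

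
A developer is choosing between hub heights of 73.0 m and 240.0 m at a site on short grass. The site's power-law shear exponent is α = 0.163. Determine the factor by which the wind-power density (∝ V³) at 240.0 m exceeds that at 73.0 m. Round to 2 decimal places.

Speed ratio: V_B/V_A = (z_B/z_A)^α = (240.0/73.0)^0.163 = (3.2877)^0.163 = 1.21410
Power-density ratio: P_B/P_A = (V_B/V_A)³ = (1.21410)³ = 1.78961

1.79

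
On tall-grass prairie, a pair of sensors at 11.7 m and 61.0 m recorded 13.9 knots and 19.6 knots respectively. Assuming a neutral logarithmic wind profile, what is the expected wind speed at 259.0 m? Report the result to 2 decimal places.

Log law: V ∝ ln(z/z₀). From the pair, with r = V₁/V₂ = 0.70918,
ln z₀ = (ln z₁ − r·ln z₂)/(1 − r) = (2.4596 − 0.70918×4.1109)/0.29082 = -1.5672 → z₀ = 0.2086 m
V₃ = V₁ · ln(z₃/z₀)/ln(z₁/z₀) = 13.9 × 7.1241/4.0268 = 24.5912 knots

24.59 knots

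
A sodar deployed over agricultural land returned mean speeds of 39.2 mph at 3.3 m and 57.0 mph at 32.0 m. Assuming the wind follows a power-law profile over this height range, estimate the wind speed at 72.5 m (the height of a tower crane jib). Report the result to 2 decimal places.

First find α: α = ln(V₂/V₁)/ln(z₂/z₁) = ln(57.0/39.2)/ln(32.0/3.3) = 0.37437/2.27181 = 0.1648
Extrapolate from 32.0 m to 72.5 m: V₃ = 57.0 × (72.5/32.0)^0.1648 = 57.0 × 1.1443 = 65.2239 mph

65.22 mph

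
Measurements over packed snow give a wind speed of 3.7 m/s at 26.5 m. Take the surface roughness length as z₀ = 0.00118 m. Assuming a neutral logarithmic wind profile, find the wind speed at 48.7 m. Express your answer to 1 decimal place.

Log law: V(z) ∝ ln(z/z₀), so V₂/V₁ = ln(z₂/z₀) / ln(z₁/z₀).
ln(48.7/0.00118) = 10.6279, ln(26.5/0.00118) = 10.0194
V₂ = 3.7 × 10.6279/10.0194 = 3.7 × 1.0607 = 3.9247 m/s

3.9 m/s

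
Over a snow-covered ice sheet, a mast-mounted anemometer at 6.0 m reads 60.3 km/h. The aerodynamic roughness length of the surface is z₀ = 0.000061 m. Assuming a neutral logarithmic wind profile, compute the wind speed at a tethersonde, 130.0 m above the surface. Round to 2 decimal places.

Log law: V(z) ∝ ln(z/z₀), so V₂/V₁ = ln(z₂/z₀) / ln(z₁/z₀).
ln(130.0/0.000061) = 14.5722, ln(6.0/0.000061) = 11.4964
V₂ = 60.3 × 14.5722/11.4964 = 60.3 × 1.2675 = 76.4328 km/h

76.43 km/h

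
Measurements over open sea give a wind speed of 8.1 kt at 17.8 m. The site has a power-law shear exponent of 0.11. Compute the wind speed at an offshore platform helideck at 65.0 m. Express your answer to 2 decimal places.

Power-law profile: V₂ = V₁ · (z₂/z₁)^α
V₂ = 8.1 × (65.0/17.8)^0.11 = 8.1 × (3.6517)^0.11
    = 8.1 × 1.1531 = 9.3403 kt

9.34 kt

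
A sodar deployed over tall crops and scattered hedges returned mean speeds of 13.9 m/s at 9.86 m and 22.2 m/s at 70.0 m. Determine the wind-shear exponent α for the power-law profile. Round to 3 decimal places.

α ≈ 0.239

Power law: V₂/V₁ = (z₂/z₁)^α ⇒ α = ln(V₂/V₁) / ln(z₂/z₁)
α = ln(22.2/13.9) / ln(70.0/9.86) = ln(1.5971) / ln(7.0994)
  = 0.46820 / 1.96001 = 0.23888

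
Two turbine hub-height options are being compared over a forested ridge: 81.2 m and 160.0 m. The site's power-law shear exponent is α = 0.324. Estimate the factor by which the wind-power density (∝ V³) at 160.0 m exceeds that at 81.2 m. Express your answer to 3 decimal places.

1.933

Speed ratio: V_B/V_A = (z_B/z_A)^α = (160.0/81.2)^0.324 = (1.9704)^0.324 = 1.24577
Power-density ratio: P_B/P_A = (V_B/V_A)³ = (1.24577)³ = 1.93338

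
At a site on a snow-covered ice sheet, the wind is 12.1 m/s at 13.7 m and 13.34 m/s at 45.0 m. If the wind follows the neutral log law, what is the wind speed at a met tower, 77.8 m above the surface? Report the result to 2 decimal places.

Log law: V ∝ ln(z/z₀). From the pair, with r = V₁/V₂ = 0.90705,
ln z₀ = (ln z₁ − r·ln z₂)/(1 − r) = (2.6174 − 0.90705×3.8067)/0.09295 = -8.9875 → z₀ = 0.0001250 m
V₃ = V₁ · ln(z₃/z₀)/ln(z₁/z₀) = 12.1 × 13.3417/11.6049 = 13.9108 m/s

13.91 m/s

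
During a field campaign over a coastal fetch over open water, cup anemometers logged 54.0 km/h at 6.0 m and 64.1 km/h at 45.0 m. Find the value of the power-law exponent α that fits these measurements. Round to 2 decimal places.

Power law: V₂/V₁ = (z₂/z₁)^α ⇒ α = ln(V₂/V₁) / ln(z₂/z₁)
α = ln(64.1/54.0) / ln(45.0/6.0) = ln(1.1870) / ln(7.5000)
  = 0.17146 / 2.01490 = 0.08510

α ≈ 0.09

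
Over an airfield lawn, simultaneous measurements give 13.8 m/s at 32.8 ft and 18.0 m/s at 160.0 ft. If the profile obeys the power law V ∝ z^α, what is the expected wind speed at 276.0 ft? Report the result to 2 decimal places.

19.72 m/s

First find α: α = ln(V₂/V₁)/ln(z₂/z₁) = ln(18.0/13.8)/ln(160.0/32.8) = 0.26570/1.58475 = 0.1677
Extrapolate from 160.0 ft to 276.0 ft: V₃ = 18.0 × (276.0/160.0)^0.1677 = 18.0 × 1.0957 = 19.7230 m/s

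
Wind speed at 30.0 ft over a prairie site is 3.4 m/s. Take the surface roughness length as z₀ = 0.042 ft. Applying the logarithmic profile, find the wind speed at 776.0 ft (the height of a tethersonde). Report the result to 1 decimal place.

5.1 m/s

Log law: V(z) ∝ ln(z/z₀), so V₂/V₁ = ln(z₂/z₀) / ln(z₁/z₀).
ln(776.0/0.042) = 9.8242, ln(30.0/0.042) = 6.5713
V₂ = 3.4 × 9.8242/6.5713 = 3.4 × 1.4950 = 5.0831 m/s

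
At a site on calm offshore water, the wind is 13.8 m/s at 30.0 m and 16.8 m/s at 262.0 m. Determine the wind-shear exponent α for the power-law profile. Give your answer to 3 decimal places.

α ≈ 0.091

Power law: V₂/V₁ = (z₂/z₁)^α ⇒ α = ln(V₂/V₁) / ln(z₂/z₁)
α = ln(16.8/13.8) / ln(262.0/30.0) = ln(1.2174) / ln(8.7333)
  = 0.19671 / 2.16715 = 0.09077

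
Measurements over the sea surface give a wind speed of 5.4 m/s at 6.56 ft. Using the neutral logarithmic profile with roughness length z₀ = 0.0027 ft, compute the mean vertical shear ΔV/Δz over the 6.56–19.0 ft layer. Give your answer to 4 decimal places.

Log law: V₂ = V₁ · ln(z₂/z₀)/ln(z₁/z₀) = 5.4 × 8.8589/7.7955 = 6.1367 m/s
ΔV/Δz = (6.1367 − 5.4)/(19.0 − 6.56) = 0.7367/12.4400 = 0.05922 m/s/ft

0.0592 m/s/ft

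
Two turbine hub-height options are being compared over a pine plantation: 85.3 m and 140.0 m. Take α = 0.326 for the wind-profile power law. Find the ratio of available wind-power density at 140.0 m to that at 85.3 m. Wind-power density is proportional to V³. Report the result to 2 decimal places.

Speed ratio: V_B/V_A = (z_B/z_A)^α = (140.0/85.3)^0.326 = (1.6413)^0.326 = 1.17530
Power-density ratio: P_B/P_A = (V_B/V_A)³ = (1.17530)³ = 1.62347

1.62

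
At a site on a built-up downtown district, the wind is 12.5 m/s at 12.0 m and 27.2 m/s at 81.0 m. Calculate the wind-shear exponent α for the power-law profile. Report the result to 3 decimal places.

Power law: V₂/V₁ = (z₂/z₁)^α ⇒ α = ln(V₂/V₁) / ln(z₂/z₁)
α = ln(27.2/12.5) / ln(81.0/12.0) = ln(2.1760) / ln(6.7500)
  = 0.77749 / 1.90954 = 0.40716

α ≈ 0.407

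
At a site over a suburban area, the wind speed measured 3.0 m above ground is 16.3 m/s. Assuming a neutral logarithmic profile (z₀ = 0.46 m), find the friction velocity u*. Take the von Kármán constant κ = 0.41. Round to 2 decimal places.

Log law: V(z) = (u*/κ) · ln(z/z₀) ⇒ u* = κ · V / ln(z/z₀)
u* = 0.41 × 16.3 / ln(3.0/0.46) = 0.41 × 16.3 / 1.8751
   = 6.6830 / 1.8751 = 3.5640 m/s

u* ≈ 3.56 m/s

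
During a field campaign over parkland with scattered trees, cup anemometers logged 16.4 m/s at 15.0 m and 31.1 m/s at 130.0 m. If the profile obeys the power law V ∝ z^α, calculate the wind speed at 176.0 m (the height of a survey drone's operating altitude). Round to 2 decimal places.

34.02 m/s

First find α: α = ln(V₂/V₁)/ln(z₂/z₁) = ln(31.1/16.4)/ln(130.0/15.0) = 0.63993/2.15948 = 0.2963
Extrapolate from 130.0 m to 176.0 m: V₃ = 31.1 × (176.0/130.0)^0.2963 = 31.1 × 1.0939 = 34.0211 m/s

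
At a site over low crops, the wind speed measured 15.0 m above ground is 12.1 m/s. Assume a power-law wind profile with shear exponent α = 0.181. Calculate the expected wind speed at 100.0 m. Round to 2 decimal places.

17.06 m/s

Power-law profile: V₂ = V₁ · (z₂/z₁)^α
V₂ = 12.1 × (100.0/15.0)^0.181 = 12.1 × (6.6667)^0.181
    = 12.1 × 1.4097 = 17.0574 m/s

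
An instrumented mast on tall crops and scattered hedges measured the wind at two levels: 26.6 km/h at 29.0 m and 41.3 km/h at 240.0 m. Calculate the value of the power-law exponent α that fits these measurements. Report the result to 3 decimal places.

α ≈ 0.208

Power law: V₂/V₁ = (z₂/z₁)^α ⇒ α = ln(V₂/V₁) / ln(z₂/z₁)
α = ln(41.3/26.6) / ln(240.0/29.0) = ln(1.5526) / ln(8.2759)
  = 0.43995 / 2.11334 = 0.20818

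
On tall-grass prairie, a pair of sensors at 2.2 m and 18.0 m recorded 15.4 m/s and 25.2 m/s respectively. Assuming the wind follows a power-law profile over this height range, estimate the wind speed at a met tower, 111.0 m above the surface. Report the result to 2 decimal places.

38.59 m/s

First find α: α = ln(V₂/V₁)/ln(z₂/z₁) = ln(25.2/15.4)/ln(18.0/2.2) = 0.49248/2.10191 = 0.2343
Extrapolate from 18.0 m to 111.0 m: V₃ = 25.2 × (111.0/18.0)^0.2343 = 25.2 × 1.5315 = 38.5930 m/s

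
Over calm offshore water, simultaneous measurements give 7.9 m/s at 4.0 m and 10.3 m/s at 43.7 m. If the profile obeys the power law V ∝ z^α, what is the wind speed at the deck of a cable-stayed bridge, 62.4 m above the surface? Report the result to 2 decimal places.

First find α: α = ln(V₂/V₁)/ln(z₂/z₁) = ln(10.3/7.9)/ln(43.7/4.0) = 0.26528/2.39105 = 0.1109
Extrapolate from 43.7 m to 62.4 m: V₃ = 10.3 × (62.4/43.7)^0.1109 = 10.3 × 1.0403 = 10.7152 m/s

10.72 m/s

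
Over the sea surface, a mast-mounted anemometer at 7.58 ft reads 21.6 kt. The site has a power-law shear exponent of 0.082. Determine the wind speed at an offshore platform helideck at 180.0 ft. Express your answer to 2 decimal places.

28.01 kt

Power-law profile: V₂ = V₁ · (z₂/z₁)^α
V₂ = 21.6 × (180.0/7.58)^0.082 = 21.6 × (23.7467)^0.082
    = 21.6 × 1.2966 = 28.0061 kt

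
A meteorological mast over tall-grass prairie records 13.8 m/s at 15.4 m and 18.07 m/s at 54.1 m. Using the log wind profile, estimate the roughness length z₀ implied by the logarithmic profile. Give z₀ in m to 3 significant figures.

Log law: V(z) ∝ ln(z/z₀). With r = V₁/V₂ = 13.8/18.07 = 0.76370,
r · ln(z₂/z₀) = ln(z₁/z₀) ⇒ ln z₀ = (ln z₁ − r·ln z₂)/(1 − r)
ln z₀ = (2.73437 − 0.76370×3.99083) / 0.23630 = -1.3263
z₀ = exp(-1.3263) = 0.2654 m

z₀ ≈ 0.265 m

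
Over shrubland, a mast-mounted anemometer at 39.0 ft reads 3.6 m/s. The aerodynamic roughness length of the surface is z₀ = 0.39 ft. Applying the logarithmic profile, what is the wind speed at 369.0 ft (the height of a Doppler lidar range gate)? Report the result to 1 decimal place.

Log law: V(z) ∝ ln(z/z₀), so V₂/V₁ = ln(z₂/z₀) / ln(z₁/z₀).
ln(369.0/0.39) = 6.8524, ln(39.0/0.39) = 4.6052
V₂ = 3.6 × 6.8524/4.6052 = 3.6 × 1.4880 = 5.3567 m/s

5.4 m/s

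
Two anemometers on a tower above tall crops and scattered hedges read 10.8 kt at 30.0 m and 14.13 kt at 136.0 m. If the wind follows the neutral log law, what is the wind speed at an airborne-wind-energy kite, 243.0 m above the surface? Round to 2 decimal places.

15.41 kt

Log law: V ∝ ln(z/z₀). From the pair, with r = V₁/V₂ = 0.76433,
ln z₀ = (ln z₁ − r·ln z₂)/(1 − r) = (3.4012 − 0.76433×4.9127)/0.23567 = -1.5008 → z₀ = 0.2229 m
V₃ = V₁ · ln(z₃/z₀)/ln(z₁/z₀) = 10.8 × 6.9939/4.9020 = 15.4087 kt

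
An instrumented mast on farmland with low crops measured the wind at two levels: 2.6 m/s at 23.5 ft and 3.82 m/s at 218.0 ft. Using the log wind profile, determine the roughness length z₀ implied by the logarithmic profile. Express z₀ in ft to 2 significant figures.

Log law: V(z) ∝ ln(z/z₀). With r = V₁/V₂ = 2.6/3.82 = 0.68063,
r · ln(z₂/z₀) = ln(z₁/z₀) ⇒ ln z₀ = (ln z₁ − r·ln z₂)/(1 − r)
ln z₀ = (3.15700 − 0.68063×5.38450) / 0.31937 = -1.5901
z₀ = exp(-1.5901) = 0.2039 ft

z₀ ≈ 0.20 ft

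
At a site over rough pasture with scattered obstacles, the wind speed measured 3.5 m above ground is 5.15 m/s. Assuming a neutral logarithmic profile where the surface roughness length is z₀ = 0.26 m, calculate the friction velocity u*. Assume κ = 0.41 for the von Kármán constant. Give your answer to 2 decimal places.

u* ≈ 0.81 m/s

Log law: V(z) = (u*/κ) · ln(z/z₀) ⇒ u* = κ · V / ln(z/z₀)
u* = 0.41 × 5.15 / ln(3.5/0.26) = 0.41 × 5.15 / 2.5998
   = 2.1115 / 2.5998 = 0.8122 m/s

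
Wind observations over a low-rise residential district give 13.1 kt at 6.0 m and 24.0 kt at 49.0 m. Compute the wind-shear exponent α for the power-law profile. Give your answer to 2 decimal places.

α ≈ 0.29

Power law: V₂/V₁ = (z₂/z₁)^α ⇒ α = ln(V₂/V₁) / ln(z₂/z₁)
α = ln(24.0/13.1) / ln(49.0/6.0) = ln(1.8321) / ln(8.1667)
  = 0.60544 / 2.10006 = 0.28830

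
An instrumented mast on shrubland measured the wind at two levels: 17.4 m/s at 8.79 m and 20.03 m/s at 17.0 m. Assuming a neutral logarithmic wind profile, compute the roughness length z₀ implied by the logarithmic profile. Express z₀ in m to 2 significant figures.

z₀ ≈ 0.11 m

Log law: V(z) ∝ ln(z/z₀). With r = V₁/V₂ = 17.4/20.03 = 0.86870,
r · ln(z₂/z₀) = ln(z₁/z₀) ⇒ ln z₀ = (ln z₁ − r·ln z₂)/(1 − r)
ln z₀ = (2.17361 − 0.86870×2.83321) / 0.13130 = -2.1903
z₀ = exp(-2.1903) = 0.1119 m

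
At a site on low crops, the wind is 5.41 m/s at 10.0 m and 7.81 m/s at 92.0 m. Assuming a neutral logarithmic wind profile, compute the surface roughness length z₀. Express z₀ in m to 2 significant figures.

Log law: V(z) ∝ ln(z/z₀). With r = V₁/V₂ = 5.41/7.81 = 0.69270,
r · ln(z₂/z₀) = ln(z₁/z₀) ⇒ ln z₀ = (ln z₁ − r·ln z₂)/(1 − r)
ln z₀ = (2.30259 − 0.69270×4.52179) / 0.30730 = -2.6999
z₀ = exp(-2.6999) = 0.06721 m

z₀ ≈ 0.067 m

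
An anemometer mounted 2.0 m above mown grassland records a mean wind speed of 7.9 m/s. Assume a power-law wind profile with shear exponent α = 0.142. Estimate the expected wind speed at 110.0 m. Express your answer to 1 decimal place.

Power-law profile: V₂ = V₁ · (z₂/z₁)^α
V₂ = 7.9 × (110.0/2.0)^0.142 = 7.9 × (55.0000)^0.142
    = 7.9 × 1.7666 = 13.9559 m/s

14.0 m/s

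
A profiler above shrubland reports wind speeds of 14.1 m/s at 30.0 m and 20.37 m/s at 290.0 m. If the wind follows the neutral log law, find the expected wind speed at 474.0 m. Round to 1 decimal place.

21.7 m/s

Log law: V ∝ ln(z/z₀). From the pair, with r = V₁/V₂ = 0.69219,
ln z₀ = (ln z₁ − r·ln z₂)/(1 − r) = (3.4012 − 0.69219×5.6699)/0.30781 = -1.7006 → z₀ = 0.1826 m
V₃ = V₁ · ln(z₃/z₀)/ln(z₁/z₀) = 14.1 × 7.8618/5.1018 = 21.7279 m/s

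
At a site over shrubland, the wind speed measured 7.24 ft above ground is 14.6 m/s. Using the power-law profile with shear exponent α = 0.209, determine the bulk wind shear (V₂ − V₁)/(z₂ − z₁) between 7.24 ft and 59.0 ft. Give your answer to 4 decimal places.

0.1552 m/s/ft

Power law: V₂ = V₁ · (z₂/z₁)^α = 14.6 × (8.1492)^0.209 = 22.6347 m/s
ΔV/Δz = (22.6347 − 14.6)/(59.0 − 7.24) = 8.0347/51.7600 = 0.15523 m/s/ft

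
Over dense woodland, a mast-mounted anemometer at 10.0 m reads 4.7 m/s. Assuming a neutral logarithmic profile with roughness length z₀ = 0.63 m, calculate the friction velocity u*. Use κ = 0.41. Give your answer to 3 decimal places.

u* ≈ 0.697 m/s

Log law: V(z) = (u*/κ) · ln(z/z₀) ⇒ u* = κ · V / ln(z/z₀)
u* = 0.41 × 4.7 / ln(10.0/0.63) = 0.41 × 4.7 / 2.7646
   = 1.9270 / 2.7646 = 0.6970 m/s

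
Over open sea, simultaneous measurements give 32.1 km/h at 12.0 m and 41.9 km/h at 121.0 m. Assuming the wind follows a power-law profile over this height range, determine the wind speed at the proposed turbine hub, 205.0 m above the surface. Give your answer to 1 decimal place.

First find α: α = ln(V₂/V₁)/ln(z₂/z₁) = ln(41.9/32.1)/ln(121.0/12.0) = 0.26643/2.31088 = 0.1153
Extrapolate from 121.0 m to 205.0 m: V₃ = 41.9 × (205.0/121.0)^0.1153 = 41.9 × 1.0627 = 44.5259 km/h

44.5 km/h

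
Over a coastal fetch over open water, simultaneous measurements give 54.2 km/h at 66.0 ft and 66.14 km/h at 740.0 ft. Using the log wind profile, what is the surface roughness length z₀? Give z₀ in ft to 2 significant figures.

z₀ ≈ 0.0011 ft

Log law: V(z) ∝ ln(z/z₀). With r = V₁/V₂ = 54.2/66.14 = 0.81947,
r · ln(z₂/z₀) = ln(z₁/z₀) ⇒ ln z₀ = (ln z₁ − r·ln z₂)/(1 − r)
ln z₀ = (4.18965 − 0.81947×6.60665) / 0.18053 = -6.7820
z₀ = exp(-6.7820) = 0.001134 ft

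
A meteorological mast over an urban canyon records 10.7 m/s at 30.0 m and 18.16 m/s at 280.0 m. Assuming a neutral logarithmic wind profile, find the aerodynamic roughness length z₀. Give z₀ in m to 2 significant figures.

z₀ ≈ 1.2 m

Log law: V(z) ∝ ln(z/z₀). With r = V₁/V₂ = 10.7/18.16 = 0.58921,
r · ln(z₂/z₀) = ln(z₁/z₀) ⇒ ln z₀ = (ln z₁ − r·ln z₂)/(1 − r)
ln z₀ = (3.40120 − 0.58921×5.63479) / 0.41079 = 0.1975
z₀ = exp(0.1975) = 1.218 m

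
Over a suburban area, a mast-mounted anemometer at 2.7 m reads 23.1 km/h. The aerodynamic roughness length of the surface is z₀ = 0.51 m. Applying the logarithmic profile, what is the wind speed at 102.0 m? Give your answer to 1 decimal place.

73.4 km/h

Log law: V(z) ∝ ln(z/z₀), so V₂/V₁ = ln(z₂/z₀) / ln(z₁/z₀).
ln(102.0/0.51) = 5.2983, ln(2.7/0.51) = 1.6666
V₂ = 23.1 × 5.2983/1.6666 = 23.1 × 3.1791 = 73.4378 km/h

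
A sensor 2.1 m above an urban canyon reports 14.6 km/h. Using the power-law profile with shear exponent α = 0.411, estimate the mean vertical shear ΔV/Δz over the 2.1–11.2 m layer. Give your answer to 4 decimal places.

Power law: V₂ = V₁ · (z₂/z₁)^α = 14.6 × (5.3333)^0.411 = 29.0502 km/h
ΔV/Δz = (29.0502 − 14.6)/(11.2 − 2.1) = 14.4502/9.1000 = 1.58794 km/h/m

1.5879 km/h/m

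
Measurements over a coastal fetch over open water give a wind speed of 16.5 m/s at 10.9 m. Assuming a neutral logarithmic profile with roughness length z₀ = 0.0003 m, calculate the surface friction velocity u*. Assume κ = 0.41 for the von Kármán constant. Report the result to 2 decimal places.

Log law: V(z) = (u*/κ) · ln(z/z₀) ⇒ u* = κ · V / ln(z/z₀)
u* = 0.41 × 16.5 / ln(10.9/0.0003) = 0.41 × 16.5 / 10.5005
   = 6.7650 / 10.5005 = 0.6443 m/s

u* ≈ 0.64 m/s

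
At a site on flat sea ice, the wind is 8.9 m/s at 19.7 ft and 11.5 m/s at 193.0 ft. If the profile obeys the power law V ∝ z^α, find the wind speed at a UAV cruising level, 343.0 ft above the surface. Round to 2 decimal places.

First find α: α = ln(V₂/V₁)/ln(z₂/z₁) = ln(11.5/8.9)/ln(193.0/19.7) = 0.25630/2.28207 = 0.1123
Extrapolate from 193.0 ft to 343.0 ft: V₃ = 11.5 × (343.0/193.0)^0.1123 = 11.5 × 1.0667 = 12.2672 m/s

12.27 m/s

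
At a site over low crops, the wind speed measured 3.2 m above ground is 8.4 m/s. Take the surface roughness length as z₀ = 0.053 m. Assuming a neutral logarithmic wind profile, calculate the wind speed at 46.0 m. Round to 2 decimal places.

13.86 m/s

Log law: V(z) ∝ ln(z/z₀), so V₂/V₁ = ln(z₂/z₀) / ln(z₁/z₀).
ln(46.0/0.053) = 6.7661, ln(3.2/0.053) = 4.1006
V₂ = 8.4 × 6.7661/4.1006 = 8.4 × 1.6500 = 13.8602 m/s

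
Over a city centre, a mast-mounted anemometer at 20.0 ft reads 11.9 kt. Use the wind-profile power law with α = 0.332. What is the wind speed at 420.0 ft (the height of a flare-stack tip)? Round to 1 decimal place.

Power-law profile: V₂ = V₁ · (z₂/z₁)^α
V₂ = 11.9 × (420.0/20.0)^0.332 = 11.9 × (21.0000)^0.332
    = 11.9 × 2.7477 = 32.6982 kt

32.7 kt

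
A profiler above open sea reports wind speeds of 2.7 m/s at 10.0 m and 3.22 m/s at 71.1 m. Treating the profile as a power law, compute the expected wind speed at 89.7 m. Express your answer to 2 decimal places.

3.29 m/s

First find α: α = ln(V₂/V₁)/ln(z₂/z₁) = ln(3.22/2.7)/ln(71.1/10.0) = 0.17613/1.96150 = 0.0898
Extrapolate from 71.1 m to 89.7 m: V₃ = 3.22 × (89.7/71.1)^0.0898 = 3.22 × 1.0211 = 3.2879 m/s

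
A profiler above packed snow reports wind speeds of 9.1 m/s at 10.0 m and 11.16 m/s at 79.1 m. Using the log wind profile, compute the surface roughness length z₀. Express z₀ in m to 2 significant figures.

Log law: V(z) ∝ ln(z/z₀). With r = V₁/V₂ = 9.1/11.16 = 0.81541,
r · ln(z₂/z₀) = ln(z₁/z₀) ⇒ ln z₀ = (ln z₁ − r·ln z₂)/(1 − r)
ln z₀ = (2.30259 − 0.81541×4.37071) / 0.18459 = -6.8333
z₀ = exp(-6.8333) = 0.001077 m

z₀ ≈ 0.0011 m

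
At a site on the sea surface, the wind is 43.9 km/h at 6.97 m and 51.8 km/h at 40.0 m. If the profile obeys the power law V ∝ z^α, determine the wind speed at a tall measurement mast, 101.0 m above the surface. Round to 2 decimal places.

First find α: α = ln(V₂/V₁)/ln(z₂/z₁) = ln(51.8/43.9)/ln(40.0/6.97) = 0.16548/1.74726 = 0.0947
Extrapolate from 40.0 m to 101.0 m: V₃ = 51.8 × (101.0/40.0)^0.0947 = 51.8 × 1.0917 = 56.5492 km/h

56.55 km/h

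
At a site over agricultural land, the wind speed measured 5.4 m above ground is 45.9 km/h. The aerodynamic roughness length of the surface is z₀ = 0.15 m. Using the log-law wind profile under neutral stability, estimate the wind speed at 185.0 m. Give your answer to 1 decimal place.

Log law: V(z) ∝ ln(z/z₀), so V₂/V₁ = ln(z₂/z₀) / ln(z₁/z₀).
ln(185.0/0.15) = 7.1175, ln(5.4/0.15) = 3.5835
V₂ = 45.9 × 7.1175/3.5835 = 45.9 × 1.9862 = 91.1652 km/h

91.2 km/h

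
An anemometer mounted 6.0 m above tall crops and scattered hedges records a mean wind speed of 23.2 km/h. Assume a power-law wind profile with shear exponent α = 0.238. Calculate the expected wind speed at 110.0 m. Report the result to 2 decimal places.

46.36 km/h

Power-law profile: V₂ = V₁ · (z₂/z₁)^α
V₂ = 23.2 × (110.0/6.0)^0.238 = 23.2 × (18.3333)^0.238
    = 23.2 × 1.9983 = 46.3596 km/h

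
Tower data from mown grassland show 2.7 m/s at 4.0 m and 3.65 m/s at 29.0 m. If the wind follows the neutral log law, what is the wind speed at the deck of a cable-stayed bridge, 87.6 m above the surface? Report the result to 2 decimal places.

Log law: V ∝ ln(z/z₀). From the pair, with r = V₁/V₂ = 0.73973,
ln z₀ = (ln z₁ − r·ln z₂)/(1 − r) = (1.3863 − 0.73973×3.3673)/0.26027 = -4.2439 → z₀ = 0.01435 m
V₃ = V₁ · ln(z₃/z₀)/ln(z₁/z₀) = 2.7 × 8.7167/5.6302 = 4.1801 m/s

4.18 m/s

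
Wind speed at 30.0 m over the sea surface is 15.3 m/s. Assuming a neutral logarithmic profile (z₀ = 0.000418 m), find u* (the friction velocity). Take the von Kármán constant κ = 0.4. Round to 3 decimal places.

Log law: V(z) = (u*/κ) · ln(z/z₀) ⇒ u* = κ · V / ln(z/z₀)
u* = 0.4 × 15.3 / ln(30.0/0.000418) = 0.4 × 15.3 / 11.1812
   = 6.1200 / 11.1812 = 0.5473 m/s

u* ≈ 0.547 m/s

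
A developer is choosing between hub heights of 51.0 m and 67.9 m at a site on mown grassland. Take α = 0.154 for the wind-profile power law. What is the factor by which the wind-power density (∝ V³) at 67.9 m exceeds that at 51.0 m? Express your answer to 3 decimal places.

Speed ratio: V_B/V_A = (z_B/z_A)^α = (67.9/51.0)^0.154 = (1.3314)^0.154 = 1.04506
Power-density ratio: P_B/P_A = (V_B/V_A)³ = (1.04506)³ = 1.14137

1.141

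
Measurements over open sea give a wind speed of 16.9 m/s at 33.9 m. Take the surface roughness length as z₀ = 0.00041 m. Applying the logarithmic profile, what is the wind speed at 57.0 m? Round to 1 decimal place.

Log law: V(z) ∝ ln(z/z₀), so V₂/V₁ = ln(z₂/z₀) / ln(z₁/z₀).
ln(57.0/0.00041) = 11.8424, ln(33.9/0.00041) = 11.3228
V₂ = 16.9 × 11.8424/11.3228 = 16.9 × 1.0459 = 17.6756 m/s

17.7 m/s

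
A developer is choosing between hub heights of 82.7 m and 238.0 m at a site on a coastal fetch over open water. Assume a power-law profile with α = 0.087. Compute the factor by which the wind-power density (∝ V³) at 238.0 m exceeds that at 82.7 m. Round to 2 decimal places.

Speed ratio: V_B/V_A = (z_B/z_A)^α = (238.0/82.7)^0.087 = (2.8779)^0.087 = 1.09632
Power-density ratio: P_B/P_A = (V_B/V_A)³ = (1.09632)³ = 1.31770

1.32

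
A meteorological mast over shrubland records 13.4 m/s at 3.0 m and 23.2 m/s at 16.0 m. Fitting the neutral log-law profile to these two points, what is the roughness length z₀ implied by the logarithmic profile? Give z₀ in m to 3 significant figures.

z₀ ≈ 0.304 m

Log law: V(z) ∝ ln(z/z₀). With r = V₁/V₂ = 13.4/23.2 = 0.57759,
r · ln(z₂/z₀) = ln(z₁/z₀) ⇒ ln z₀ = (ln z₁ − r·ln z₂)/(1 − r)
ln z₀ = (1.09861 − 0.57759×2.77259) / 0.42241 = -1.1903
z₀ = exp(-1.1903) = 0.3041 m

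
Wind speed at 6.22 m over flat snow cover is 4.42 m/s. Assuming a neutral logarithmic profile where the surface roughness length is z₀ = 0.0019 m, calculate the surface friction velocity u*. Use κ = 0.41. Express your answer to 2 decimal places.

Log law: V(z) = (u*/κ) · ln(z/z₀) ⇒ u* = κ · V / ln(z/z₀)
u* = 0.41 × 4.42 / ln(6.22/0.0019) = 0.41 × 4.42 / 8.0937
   = 1.8122 / 8.0937 = 0.2239 m/s

u* ≈ 0.22 m/s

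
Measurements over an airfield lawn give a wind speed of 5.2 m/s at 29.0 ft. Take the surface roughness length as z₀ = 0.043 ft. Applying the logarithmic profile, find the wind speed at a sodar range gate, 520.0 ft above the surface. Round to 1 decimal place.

Log law: V(z) ∝ ln(z/z₀), so V₂/V₁ = ln(z₂/z₀) / ln(z₁/z₀).
ln(520.0/0.043) = 9.4004, ln(29.0/0.043) = 6.5139
V₂ = 5.2 × 9.4004/6.5139 = 5.2 × 1.4431 = 7.5043 m/s

7.5 m/s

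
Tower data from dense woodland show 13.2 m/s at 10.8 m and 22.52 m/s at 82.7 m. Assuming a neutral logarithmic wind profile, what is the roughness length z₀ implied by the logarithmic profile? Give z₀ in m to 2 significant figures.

Log law: V(z) ∝ ln(z/z₀). With r = V₁/V₂ = 13.2/22.52 = 0.58615,
r · ln(z₂/z₀) = ln(z₁/z₀) ⇒ ln z₀ = (ln z₁ − r·ln z₂)/(1 − r)
ln z₀ = (2.37955 − 0.58615×4.41522) / 0.41385 = -0.5036
z₀ = exp(-0.5036) = 0.6044 m

z₀ ≈ 0.60 m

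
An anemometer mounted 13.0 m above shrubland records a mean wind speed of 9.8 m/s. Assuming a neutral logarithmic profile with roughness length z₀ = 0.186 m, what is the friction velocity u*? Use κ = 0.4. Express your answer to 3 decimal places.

u* ≈ 0.923 m/s

Log law: V(z) = (u*/κ) · ln(z/z₀) ⇒ u* = κ · V / ln(z/z₀)
u* = 0.4 × 9.8 / ln(13.0/0.186) = 0.4 × 9.8 / 4.2470
   = 3.9200 / 4.2470 = 0.9230 m/s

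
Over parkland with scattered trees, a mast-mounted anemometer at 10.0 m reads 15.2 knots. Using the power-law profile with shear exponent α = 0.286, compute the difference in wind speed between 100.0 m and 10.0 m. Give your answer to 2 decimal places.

Power law: V₂ = V₁ · (z₂/z₁)^α = 15.2 × (10.0000)^0.286 = 29.3659 knots
ΔV = 29.3659 − 15.2 = 14.1659 knots

14.17 knots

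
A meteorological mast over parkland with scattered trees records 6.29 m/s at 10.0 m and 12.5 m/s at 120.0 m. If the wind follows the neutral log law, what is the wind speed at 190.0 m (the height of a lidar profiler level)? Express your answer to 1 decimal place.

Log law: V ∝ ln(z/z₀). From the pair, with r = V₁/V₂ = 0.50320,
ln z₀ = (ln z₁ − r·ln z₂)/(1 − r) = (2.3026 − 0.50320×4.7875)/0.49680 = -0.2143 → z₀ = 0.8071 m
V₃ = V₁ · ln(z₃/z₀)/ln(z₁/z₀) = 6.29 × 5.4614/2.5169 = 13.6484 m/s

13.6 m/s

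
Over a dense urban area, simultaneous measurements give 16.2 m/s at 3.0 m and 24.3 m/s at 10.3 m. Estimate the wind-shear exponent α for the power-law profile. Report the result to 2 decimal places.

α ≈ 0.33

Power law: V₂/V₁ = (z₂/z₁)^α ⇒ α = ln(V₂/V₁) / ln(z₂/z₁)
α = ln(24.3/16.2) / ln(10.3/3.0) = ln(1.5000) / ln(3.4333)
  = 0.40547 / 1.23353 = 0.32870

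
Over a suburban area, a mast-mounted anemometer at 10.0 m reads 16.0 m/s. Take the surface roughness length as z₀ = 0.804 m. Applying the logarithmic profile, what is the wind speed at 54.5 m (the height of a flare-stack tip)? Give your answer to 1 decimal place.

26.8 m/s

Log law: V(z) ∝ ln(z/z₀), so V₂/V₁ = ln(z₂/z₀) / ln(z₁/z₀).
ln(54.5/0.804) = 4.2164, ln(10.0/0.804) = 2.5207
V₂ = 16.0 × 4.2164/2.5207 = 16.0 × 1.6727 = 26.7626 m/s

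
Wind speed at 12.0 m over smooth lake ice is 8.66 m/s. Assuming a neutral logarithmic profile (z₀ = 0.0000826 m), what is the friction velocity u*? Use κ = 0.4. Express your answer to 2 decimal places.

Log law: V(z) = (u*/κ) · ln(z/z₀) ⇒ u* = κ · V / ln(z/z₀)
u* = 0.4 × 8.66 / ln(12.0/0.0000826) = 0.4 × 8.66 / 11.8864
   = 3.4640 / 11.8864 = 0.2914 m/s

u* ≈ 0.29 m/s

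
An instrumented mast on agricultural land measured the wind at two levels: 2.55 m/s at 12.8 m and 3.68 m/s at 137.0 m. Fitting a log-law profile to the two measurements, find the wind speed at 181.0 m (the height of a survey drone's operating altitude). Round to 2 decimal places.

3.81 m/s

Log law: V ∝ ln(z/z₀). From the pair, with r = V₁/V₂ = 0.69293,
ln z₀ = (ln z₁ − r·ln z₂)/(1 − r) = (2.5494 − 0.69293×4.9200)/0.30707 = -2.8000 → z₀ = 0.06081 m
V₃ = V₁ · ln(z₃/z₀)/ln(z₁/z₀) = 2.55 × 7.9985/5.3494 = 3.8128 m/s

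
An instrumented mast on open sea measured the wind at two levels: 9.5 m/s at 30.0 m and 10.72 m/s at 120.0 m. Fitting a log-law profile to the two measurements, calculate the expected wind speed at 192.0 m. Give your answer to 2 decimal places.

11.13 m/s

Log law: V ∝ ln(z/z₀). From the pair, with r = V₁/V₂ = 0.88619,
ln z₀ = (ln z₁ − r·ln z₂)/(1 − r) = (3.4012 − 0.88619×4.7875)/0.11381 = -7.3937 → z₀ = 0.0006151 m
V₃ = V₁ · ln(z₃/z₀)/ln(z₁/z₀) = 9.5 × 12.6512/10.7949 = 11.1336 m/s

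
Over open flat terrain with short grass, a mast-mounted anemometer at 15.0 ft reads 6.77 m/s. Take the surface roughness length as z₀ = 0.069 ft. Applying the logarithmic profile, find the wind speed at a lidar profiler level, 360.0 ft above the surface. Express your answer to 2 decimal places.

10.77 m/s

Log law: V(z) ∝ ln(z/z₀), so V₂/V₁ = ln(z₂/z₀) / ln(z₁/z₀).
ln(360.0/0.069) = 8.5598, ln(15.0/0.069) = 5.3817
V₂ = 6.77 × 8.5598/5.3817 = 6.77 × 1.5905 = 10.7679 m/s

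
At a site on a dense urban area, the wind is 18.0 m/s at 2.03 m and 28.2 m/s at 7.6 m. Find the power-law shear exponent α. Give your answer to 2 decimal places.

Power law: V₂/V₁ = (z₂/z₁)^α ⇒ α = ln(V₂/V₁) / ln(z₂/z₁)
α = ln(28.2/18.0) / ln(7.6/2.03) = ln(1.5667) / ln(3.7438)
  = 0.44895 / 1.32011 = 0.34008

α ≈ 0.34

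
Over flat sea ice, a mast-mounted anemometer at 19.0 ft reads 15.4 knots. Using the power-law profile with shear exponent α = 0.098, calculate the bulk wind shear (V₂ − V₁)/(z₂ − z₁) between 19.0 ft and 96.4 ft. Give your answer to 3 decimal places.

0.034 knots/ft

Power law: V₂ = V₁ · (z₂/z₁)^α = 15.4 × (5.0737)^0.098 = 18.0569 knots
ΔV/Δz = (18.0569 − 15.4)/(96.4 − 19.0) = 2.6569/77.4000 = 0.03433 knots/ft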